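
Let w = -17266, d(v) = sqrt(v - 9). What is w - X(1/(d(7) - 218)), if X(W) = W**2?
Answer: (-820514853*I - 7527976*sqrt(2))/(2*(218*sqrt(2) + 23761*I)) ≈ -17266.0 - 2.3842e-7*I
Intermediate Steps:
d(v) = sqrt(-9 + v)
w - X(1/(d(7) - 218)) = -17266 - (1/(sqrt(-9 + 7) - 218))**2 = -17266 - (1/(sqrt(-2) - 218))**2 = -17266 - (1/(I*sqrt(2) - 218))**2 = -17266 - (1/(-218 + I*sqrt(2)))**2 = -17266 - 1/(-218 + I*sqrt(2))**2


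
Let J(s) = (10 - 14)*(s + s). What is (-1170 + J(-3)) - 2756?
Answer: -3902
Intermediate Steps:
J(s) = -8*s
(-1170 + J(-3)) - 2756 = (-1170 - 8*(-3)) - 2756 = (-1170 + 24) - 2756 = -1146 - 2756 = -3902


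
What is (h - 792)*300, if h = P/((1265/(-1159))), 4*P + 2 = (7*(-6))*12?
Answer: -202830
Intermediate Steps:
P = -253/2 (P = -1/2 + ((7*(-6))*12)/4 = -1/2 + (-42*12)/4 = -1/2 + (1/4)*(-504) = -1/2 - 126 = -253/2 ≈ -126.50)
h = 1159/10 (h = -253/(2*(1265/(-1159))) = -253/(2*(1265*(-1/1159))) = -253/(2*(-1265/1159)) = -253/2*(-1159/1265) = 1159/10 ≈ 115.90)
(h - 792)*300 = (1159/10 - 792)*300 = -6761/10*300 = -202830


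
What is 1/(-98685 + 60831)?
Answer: -1/37854 ≈ -2.6417e-5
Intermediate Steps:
1/(-98685 + 60831) = 1/(-37854) = -1/37854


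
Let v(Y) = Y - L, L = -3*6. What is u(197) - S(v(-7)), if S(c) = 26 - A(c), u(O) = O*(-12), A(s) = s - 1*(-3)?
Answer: -2376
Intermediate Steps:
A(s) = 3 + s (A(s) = s + 3 = 3 + s)
L = -18
v(Y) = 18 + Y (v(Y) = Y - 1*(-18) = Y + 18 = 18 + Y)
u(O) = -12*O
S(c) = 23 - c (S(c) = 26 - (3 + c) = 26 + (-3 - c) = 23 - c)
u(197) - S(v(-7)) = -12*197 - (23 - (18 - 7)) = -2364 - (23 - 1*11) = -2364 - (23 - 11) = -2364 - 1*12 = -2364 - 12 = -2376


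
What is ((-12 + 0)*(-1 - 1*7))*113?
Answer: 10848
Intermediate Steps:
((-12 + 0)*(-1 - 1*7))*113 = -12*(-1 - 7)*113 = -12*(-8)*113 = 96*113 = 10848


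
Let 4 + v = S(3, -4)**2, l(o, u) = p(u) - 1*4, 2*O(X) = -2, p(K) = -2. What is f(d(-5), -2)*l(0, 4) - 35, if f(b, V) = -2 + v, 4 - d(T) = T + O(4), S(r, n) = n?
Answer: -95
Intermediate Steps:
O(X) = -1 (O(X) = (1/2)*(-2) = -1)
l(o, u) = -6 (l(o, u) = -2 - 1*4 = -2 - 4 = -6)
d(T) = 5 - T (d(T) = 4 - (T - 1) = 4 - (-1 + T) = 4 + (1 - T) = 5 - T)
v = 12 (v = -4 + (-4)**2 = -4 + 16 = 12)
f(b, V) = 10 (f(b, V) = -2 + 12 = 10)
f(d(-5), -2)*l(0, 4) - 35 = 10*(-6) - 35 = -60 - 35 = -95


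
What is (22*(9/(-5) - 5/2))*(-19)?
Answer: 8987/5 ≈ 1797.4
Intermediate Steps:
(22*(9/(-5) - 5/2))*(-19) = (22*(9*(-⅕) - 5*½))*(-19) = (22*(-9/5 - 5/2))*(-19) = (22*(-43/10))*(-19) = -473/5*(-19) = 8987/5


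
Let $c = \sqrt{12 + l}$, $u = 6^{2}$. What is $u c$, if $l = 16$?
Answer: $72 \sqrt{7} \approx 190.49$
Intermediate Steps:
$u = 36$
$c = 2 \sqrt{7}$ ($c = \sqrt{12 + 16} = \sqrt{28} = 2 \sqrt{7} \approx 5.2915$)
$u c = 36 \cdot 2 \sqrt{7} = 72 \sqrt{7}$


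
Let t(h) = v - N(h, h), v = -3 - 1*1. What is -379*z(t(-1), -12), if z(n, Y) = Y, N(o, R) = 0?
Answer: 4548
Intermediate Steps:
v = -4 (v = -3 - 1 = -4)
t(h) = -4 (t(h) = -4 - 1*0 = -4 + 0 = -4)
-379*z(t(-1), -12) = -379*(-12) = 4548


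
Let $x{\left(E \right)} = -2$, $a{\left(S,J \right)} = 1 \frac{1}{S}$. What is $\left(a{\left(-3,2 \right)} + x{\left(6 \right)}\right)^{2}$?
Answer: $\frac{49}{9} \approx 5.4444$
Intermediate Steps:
$a{\left(S,J \right)} = \frac{1}{S}$
$\left(a{\left(-3,2 \right)} + x{\left(6 \right)}\right)^{2} = \left(\frac{1}{-3} - 2\right)^{2} = \left(- \frac{1}{3} - 2\right)^{2} = \left(- \frac{7}{3}\right)^{2} = \frac{49}{9}$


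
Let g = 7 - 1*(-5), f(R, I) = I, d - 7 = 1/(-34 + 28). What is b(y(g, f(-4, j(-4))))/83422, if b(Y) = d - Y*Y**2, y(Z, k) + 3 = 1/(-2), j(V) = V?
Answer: 1193/2002128 ≈ 0.00059587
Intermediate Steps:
d = 41/6 (d = 7 + 1/(-34 + 28) = 7 + 1/(-6) = 7 - 1/6 = 41/6 ≈ 6.8333)
g = 12 (g = 7 + 5 = 12)
y(Z, k) = -7/2 (y(Z, k) = -3 + 1/(-2) = -3 - 1/2 = -7/2)
b(Y) = 41/6 - Y**3 (b(Y) = 41/6 - Y*Y**2 = 41/6 - Y**3)
b(y(g, f(-4, j(-4))))/83422 = (41/6 - (-7/2)**3)/83422 = (41/6 - 1*(-343/8))*(1/83422) = (41/6 + 343/8)*(1/83422) = (1193/24)*(1/83422) = 1193/2002128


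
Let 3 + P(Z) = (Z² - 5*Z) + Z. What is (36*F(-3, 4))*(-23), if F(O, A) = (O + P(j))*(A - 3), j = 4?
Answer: 4968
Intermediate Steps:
P(Z) = -3 + Z² - 4*Z (P(Z) = -3 + ((Z² - 5*Z) + Z) = -3 + (Z² - 4*Z) = -3 + Z² - 4*Z)
F(O, A) = (-3 + A)*(-3 + O) (F(O, A) = (O + (-3 + 4² - 4*4))*(A - 3) = (O + (-3 + 16 - 16))*(-3 + A) = (O - 3)*(-3 + A) = (-3 + O)*(-3 + A) = (-3 + A)*(-3 + O))
(36*F(-3, 4))*(-23) = (36*(9 - 3*4 - 3*(-3) + 4*(-3)))*(-23) = (36*(9 - 12 + 9 - 12))*(-23) = (36*(-6))*(-23) = -216*(-23) = 4968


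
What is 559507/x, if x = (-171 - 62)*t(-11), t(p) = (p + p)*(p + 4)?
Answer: -559507/35882 ≈ -15.593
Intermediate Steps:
t(p) = 2*p*(4 + p) (t(p) = (2*p)*(4 + p) = 2*p*(4 + p))
x = -35882 (x = (-171 - 62)*(2*(-11)*(4 - 11)) = -466*(-11)*(-7) = -233*154 = -35882)
559507/x = 559507/(-35882) = 559507*(-1/35882) = -559507/35882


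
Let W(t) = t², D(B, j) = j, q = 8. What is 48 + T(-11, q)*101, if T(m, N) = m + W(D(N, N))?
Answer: 5401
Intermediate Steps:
T(m, N) = m + N²
48 + T(-11, q)*101 = 48 + (-11 + 8²)*101 = 48 + (-11 + 64)*101 = 48 + 53*101 = 48 + 5353 = 5401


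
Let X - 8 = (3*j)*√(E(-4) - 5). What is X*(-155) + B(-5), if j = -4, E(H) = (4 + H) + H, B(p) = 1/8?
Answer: -9919/8 + 5580*I ≈ -1239.9 + 5580.0*I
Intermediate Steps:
B(p) = ⅛
E(H) = 4 + 2*H
X = 8 - 36*I (X = 8 + (3*(-4))*√((4 + 2*(-4)) - 5) = 8 - 12*√((4 - 8) - 5) = 8 - 12*√(-4 - 5) = 8 - 36*I ≈ 8.0 - 36.0*I)
X*(-155) + B(-5) = (8 - 36*I)*(-155) + ⅛ = (-1240 + 5580*I) + ⅛ = -9919/8 + 5580*I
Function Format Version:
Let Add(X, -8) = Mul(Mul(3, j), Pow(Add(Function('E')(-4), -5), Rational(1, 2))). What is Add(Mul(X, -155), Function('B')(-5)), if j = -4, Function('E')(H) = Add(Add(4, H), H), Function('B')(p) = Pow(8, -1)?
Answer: Add(Rational(-9919, 8), Mul(5580, I)) ≈ Add(-1239.9, Mul(5580.0, I))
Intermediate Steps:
Function('B')(p) = Rational(1, 8)
Function('E')(H) = Add(4, Mul(2, H))
X = Add(8, Mul(-36, I)) (X = Add(8, Mul(Mul(3, -4), Pow(Add(Add(4, Mul(2, -4)), -5), Rational(1, 2)))) = Add(8, Mul(-12, Pow(Add(Add(4, -8), -5), Rational(1, 2)))) = Add(8, Mul(-12, Pow(Add(-4, -5), Rational(1, 2)))) = Add(8, Mul(-12, Pow(-9, Rational(1, 2)))) = Add(8, Mul(-12, Mul(3, I))) = Add(8, Mul(-36, I)) ≈ Add(8.0000, Mul(-36.000, I)))
Add(Mul(X, -155), Function('B')(-5)) = Add(Mul(Add(8, Mul(-36, I)), -155), Rational(1, 8)) = Add(Add(-1240, Mul(5580, I)), Rational(1, 8)) = Add(Rational(-9919, 8), Mul(5580, I))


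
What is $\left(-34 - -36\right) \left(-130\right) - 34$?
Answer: $-294$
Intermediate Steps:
$\left(-34 - -36\right) \left(-130\right) - 34 = \left(-34 + 36\right) \left(-130\right) - 34 = 2 \left(-130\right) - 34 = -260 - 34 = -294$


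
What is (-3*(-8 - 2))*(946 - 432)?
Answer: 15420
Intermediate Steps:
(-3*(-8 - 2))*(946 - 432) = -3*(-10)*514 = 30*514 = 15420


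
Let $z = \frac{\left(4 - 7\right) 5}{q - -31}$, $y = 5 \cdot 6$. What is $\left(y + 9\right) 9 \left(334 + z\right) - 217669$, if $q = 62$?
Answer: $- \frac{3115240}{31} \approx -1.0049 \cdot 10^{5}$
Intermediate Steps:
$y = 30$
$z = - \frac{5}{31}$ ($z = \frac{\left(4 - 7\right) 5}{62 - -31} = \frac{\left(-3\right) 5}{62 + 31} = - \frac{15}{93} = \left(-15\right) \frac{1}{93} = - \frac{5}{31} \approx -0.16129$)
$\left(y + 9\right) 9 \left(334 + z\right) - 217669 = \left(30 + 9\right) 9 \left(334 - \frac{5}{31}\right) - 217669 = 39 \cdot 9 \cdot \frac{10349}{31} - 217669 = 351 \cdot \frac{10349}{31} - 217669 = \frac{3632499}{31} - 217669 = - \frac{3115240}{31}$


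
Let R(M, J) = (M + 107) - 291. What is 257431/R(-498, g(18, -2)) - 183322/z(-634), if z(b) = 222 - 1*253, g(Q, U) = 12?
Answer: 3775653/682 ≈ 5536.1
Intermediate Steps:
R(M, J) = -184 + M (R(M, J) = (107 + M) - 291 = -184 + M)
z(b) = -31 (z(b) = 222 - 253 = -31)
257431/R(-498, g(18, -2)) - 183322/z(-634) = 257431/(-184 - 498) - 183322/(-31) = 257431/(-682) - 183322*(-1/31) = 257431*(-1/682) + 183322/31 = -257431/682 + 183322/31 = 3775653/682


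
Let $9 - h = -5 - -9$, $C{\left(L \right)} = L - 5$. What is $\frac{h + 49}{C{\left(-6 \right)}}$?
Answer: $- \frac{54}{11} \approx -4.9091$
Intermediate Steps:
$C{\left(L \right)} = -5 + L$
$h = 5$ ($h = 9 - \left(-5 - -9\right) = 9 - \left(-5 + 9\right) = 9 - 4 = 5$)
$\frac{h + 49}{C{\left(-6 \right)}} = \frac{5 + 49}{-5 - 6} = \frac{54}{-11} = 54 \left(- \frac{1}{11}\right) = - \frac{54}{11}$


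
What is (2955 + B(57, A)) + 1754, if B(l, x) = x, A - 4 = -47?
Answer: 4666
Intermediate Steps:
A = -43 (A = 4 - 47 = -43)
(2955 + B(57, A)) + 1754 = (2955 - 43) + 1754 = 2912 + 1754 = 4666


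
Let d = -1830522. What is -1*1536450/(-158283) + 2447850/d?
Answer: 134725138075/16096695207 ≈ 8.3697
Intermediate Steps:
-1*1536450/(-158283) + 2447850/d = -1*1536450/(-158283) + 2447850/(-1830522) = -1536450*(-1/158283) + 2447850*(-1/1830522) = 512150/52761 - 407975/305087 = 134725138075/16096695207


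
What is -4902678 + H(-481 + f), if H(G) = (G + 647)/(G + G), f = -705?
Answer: -11629151677/2372 ≈ -4.9027e+6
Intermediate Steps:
H(G) = (647 + G)/(2*G) (H(G) = (647 + G)/((2*G)) = (647 + G)*(1/(2*G)) = (647 + G)/(2*G))
-4902678 + H(-481 + f) = -4902678 + (647 + (-481 - 705))/(2*(-481 - 705)) = -4902678 + (1/2)*(647 - 1186)/(-1186) = -4902678 + (1/2)*(-1/1186)*(-539) = -4902678 + 539/2372 = -11629151677/2372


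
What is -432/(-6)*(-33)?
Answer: -2376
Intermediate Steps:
-432/(-6)*(-33) = -432*(-1)/6*(-33) = -36*(-2)*(-33) = 72*(-33) = -2376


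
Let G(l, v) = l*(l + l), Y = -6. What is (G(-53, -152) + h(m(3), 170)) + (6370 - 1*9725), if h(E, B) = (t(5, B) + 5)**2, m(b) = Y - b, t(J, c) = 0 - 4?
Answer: 2264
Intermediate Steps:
t(J, c) = -4
G(l, v) = 2*l**2 (G(l, v) = l*(2*l) = 2*l**2)
m(b) = -6 - b
h(E, B) = 1 (h(E, B) = (-4 + 5)**2 = 1**2 = 1)
(G(-53, -152) + h(m(3), 170)) + (6370 - 1*9725) = (2*(-53)**2 + 1) + (6370 - 1*9725) = (2*2809 + 1) + (6370 - 9725) = (5618 + 1) - 3355 = 5619 - 3355 = 2264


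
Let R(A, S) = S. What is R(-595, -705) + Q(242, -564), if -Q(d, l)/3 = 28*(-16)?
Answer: 639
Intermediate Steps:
Q(d, l) = 1344 (Q(d, l) = -84*(-16) = -3*(-448) = 1344)
R(-595, -705) + Q(242, -564) = -705 + 1344 = 639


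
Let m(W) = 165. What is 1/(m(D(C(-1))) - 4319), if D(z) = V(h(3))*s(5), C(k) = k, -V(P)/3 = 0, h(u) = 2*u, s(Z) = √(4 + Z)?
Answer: -1/4154 ≈ -0.00024073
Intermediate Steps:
V(P) = 0 (V(P) = -3*0 = 0)
D(z) = 0 (D(z) = 0*√(4 + 5) = 0*√9 = 0*3 = 0)
1/(m(D(C(-1))) - 4319) = 1/(165 - 4319) = 1/(-4154) = -1/4154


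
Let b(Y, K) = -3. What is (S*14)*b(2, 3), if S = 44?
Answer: -1848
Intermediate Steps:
(S*14)*b(2, 3) = (44*14)*(-3) = 616*(-3) = -1848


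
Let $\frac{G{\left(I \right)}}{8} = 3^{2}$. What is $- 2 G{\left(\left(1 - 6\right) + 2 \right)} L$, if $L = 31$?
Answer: $-4464$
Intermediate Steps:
$G{\left(I \right)} = 72$ ($G{\left(I \right)} = 8 \cdot 3^{2} = 8 \cdot 9 = 72$)
$- 2 G{\left(\left(1 - 6\right) + 2 \right)} L = \left(-2\right) 72 \cdot 31 = \left(-144\right) 31 = -4464$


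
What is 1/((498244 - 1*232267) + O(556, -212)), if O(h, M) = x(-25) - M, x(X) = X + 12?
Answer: 1/266176 ≈ 3.7569e-6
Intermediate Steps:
x(X) = 12 + X
O(h, M) = -13 - M (O(h, M) = (12 - 25) - M = -13 - M)
1/((498244 - 1*232267) + O(556, -212)) = 1/((498244 - 1*232267) + (-13 - 1*(-212))) = 1/((498244 - 232267) + (-13 + 212)) = 1/(265977 + 199) = 1/266176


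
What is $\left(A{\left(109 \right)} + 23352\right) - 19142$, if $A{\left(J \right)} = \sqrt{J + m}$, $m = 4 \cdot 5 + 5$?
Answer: $4210 + \sqrt{134} \approx 4221.6$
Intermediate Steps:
$m = 25$ ($m = 20 + 5 = 25$)
$A{\left(J \right)} = \sqrt{25 + J}$ ($A{\left(J \right)} = \sqrt{J + 25} = \sqrt{25 + J}$)
$\left(A{\left(109 \right)} + 23352\right) - 19142 = \left(\sqrt{25 + 109} + 23352\right) - 19142 = \left(\sqrt{134} + 23352\right) - 19142 = \left(23352 + \sqrt{134}\right) - 19142 = 4210 + \sqrt{134}$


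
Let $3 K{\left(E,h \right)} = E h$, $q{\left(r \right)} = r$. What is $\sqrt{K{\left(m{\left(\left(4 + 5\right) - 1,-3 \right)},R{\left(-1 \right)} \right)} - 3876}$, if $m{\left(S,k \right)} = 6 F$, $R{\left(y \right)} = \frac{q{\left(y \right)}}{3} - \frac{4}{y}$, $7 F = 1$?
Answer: $\frac{i \sqrt{1708854}}{21} \approx 62.249 i$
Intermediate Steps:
$F = \frac{1}{7}$ ($F = \frac{1}{7} \cdot 1 = \frac{1}{7} \approx 0.14286$)
$R{\left(y \right)} = - \frac{4}{y} + \frac{y}{3}$ ($R{\left(y \right)} = \frac{y}{3} - \frac{4}{y} = - \frac{4}{y} + \frac{y}{3}$)
$m{\left(S,k \right)} = \frac{6}{7}$ ($m{\left(S,k \right)} = 6 \cdot \frac{1}{7} = \frac{6}{7}$)
$K{\left(E,h \right)} = \frac{E h}{3}$
$\sqrt{K{\left(m{\left(\left(4 + 5\right) - 1,-3 \right)},R{\left(-1 \right)} \right)} - 3876} = \sqrt{\frac{1}{3} \cdot \frac{6}{7} \left(- \frac{4}{-1} + \frac{1}{3} \left(-1\right)\right) - 3876} = \sqrt{\frac{1}{3} \cdot \frac{6}{7} \left(\left(-4\right) \left(-1\right) - \frac{1}{3}\right) - 3876} = \sqrt{\frac{1}{3} \cdot \frac{6}{7} \left(4 - \frac{1}{3}\right) - 3876} = \sqrt{\frac{1}{3} \cdot \frac{6}{7} \cdot \frac{11}{3} - 3876} = \sqrt{\frac{22}{21} - 3876} = \sqrt{- \frac{81374}{21}} = \frac{i \sqrt{1708854}}{21}$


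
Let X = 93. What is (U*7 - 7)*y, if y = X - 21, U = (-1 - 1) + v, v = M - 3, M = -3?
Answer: -4536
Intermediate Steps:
v = -6 (v = -3 - 3 = -6)
U = -8 (U = (-1 - 1) - 6 = -2 - 6 = -8)
y = 72 (y = 93 - 21 = 72)
(U*7 - 7)*y = (-8*7 - 7)*72 = (-56 - 7)*72 = -63*72 = -4536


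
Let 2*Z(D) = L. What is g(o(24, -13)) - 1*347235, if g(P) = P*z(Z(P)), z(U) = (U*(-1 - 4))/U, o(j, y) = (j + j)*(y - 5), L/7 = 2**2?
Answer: -342915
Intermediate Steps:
L = 28 (L = 7*2**2 = 7*4 = 28)
o(j, y) = 2*j*(-5 + y) (o(j, y) = (2*j)*(-5 + y) = 2*j*(-5 + y))
Z(D) = 14 (Z(D) = (1/2)*28 = 14)
z(U) = -5 (z(U) = (U*(-5))/U = (-5*U)/U = -5)
g(P) = -5*P (g(P) = P*(-5) = -5*P)
g(o(24, -13)) - 1*347235 = -10*24*(-5 - 13) - 1*347235 = -10*24*(-18) - 347235 = -5*(-864) - 347235 = 4320 - 347235 = -342915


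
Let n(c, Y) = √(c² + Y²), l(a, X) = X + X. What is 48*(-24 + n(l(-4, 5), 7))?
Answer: -1152 + 48*√149 ≈ -566.08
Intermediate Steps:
l(a, X) = 2*X
n(c, Y) = √(Y² + c²)
48*(-24 + n(l(-4, 5), 7)) = 48*(-24 + √(7² + (2*5)²)) = 48*(-24 + √(49 + 10²)) = 48*(-24 + √(49 + 100)) = 48*(-24 + √149) = -1152 + 48*√149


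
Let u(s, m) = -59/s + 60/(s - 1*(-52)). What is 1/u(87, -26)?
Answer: -12093/2981 ≈ -4.0567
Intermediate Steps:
u(s, m) = -59/s + 60/(52 + s) (u(s, m) = -59/s + 60/(s + 52) = -59/s + 60/(52 + s))
1/u(87, -26) = 1/((-3068 + 87)/(87*(52 + 87))) = 1/((1/87)*(-2981)/139) = 1/((1/87)*(1/139)*(-2981)) = 1/(-2981/12093) = -12093/2981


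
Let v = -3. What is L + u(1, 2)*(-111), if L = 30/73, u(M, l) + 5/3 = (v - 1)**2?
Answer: -116113/73 ≈ -1590.6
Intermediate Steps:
u(M, l) = 43/3 (u(M, l) = -5/3 + (-3 - 1)**2 = -5/3 + (-4)**2 = -5/3 + 16 = 43/3)
L = 30/73 (L = 30*(1/73) = 30/73 ≈ 0.41096)
L + u(1, 2)*(-111) = 30/73 + (43/3)*(-111) = 30/73 - 1591 = -116113/73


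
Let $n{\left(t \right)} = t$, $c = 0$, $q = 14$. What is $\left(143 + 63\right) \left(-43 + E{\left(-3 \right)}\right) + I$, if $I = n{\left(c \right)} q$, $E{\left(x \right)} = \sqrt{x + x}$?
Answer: $-8858 + 206 i \sqrt{6} \approx -8858.0 + 504.59 i$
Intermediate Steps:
$E{\left(x \right)} = \sqrt{2} \sqrt{x}$ ($E{\left(x \right)} = \sqrt{2 x} = \sqrt{2} \sqrt{x}$)
$I = 0$ ($I = 0 \cdot 14 = 0$)
$\left(143 + 63\right) \left(-43 + E{\left(-3 \right)}\right) + I = \left(143 + 63\right) \left(-43 + \sqrt{2} \sqrt{-3}\right) + 0 = 206 \left(-43 + \sqrt{2} i \sqrt{3}\right) + 0 = 206 \left(-43 + i \sqrt{6}\right) + 0 = \left(-8858 + 206 i \sqrt{6}\right) + 0 = -8858 + 206 i \sqrt{6}$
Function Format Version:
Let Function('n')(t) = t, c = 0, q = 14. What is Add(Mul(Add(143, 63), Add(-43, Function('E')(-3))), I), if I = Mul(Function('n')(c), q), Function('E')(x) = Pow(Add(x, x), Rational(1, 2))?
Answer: Add(-8858, Mul(206, I, Pow(6, Rational(1, 2)))) ≈ Add(-8858.0, Mul(504.59, I))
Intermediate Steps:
Function('E')(x) = Mul(Pow(2, Rational(1, 2)), Pow(x, Rational(1, 2))) (Function('E')(x) = Pow(Mul(2, x), Rational(1, 2)) = Mul(Pow(2, Rational(1, 2)), Pow(x, Rational(1, 2))))
I = 0 (I = Mul(0, 14) = 0)
Add(Mul(Add(143, 63), Add(-43, Function('E')(-3))), I) = Add(Mul(Add(143, 63), Add(-43, Mul(Pow(2, Rational(1, 2)), Pow(-3, Rational(1, 2))))), 0) = Add(Mul(206, Add(-43, Mul(Pow(2, Rational(1, 2)), Mul(I, Pow(3, Rational(1, 2)))))), 0) = Add(Mul(206, Add(-43, Mul(I, Pow(6, Rational(1, 2))))), 0) = Add(Add(-8858, Mul(206, I, Pow(6, Rational(1, 2)))), 0) = Add(-8858, Mul(206, I, Pow(6, Rational(1, 2))))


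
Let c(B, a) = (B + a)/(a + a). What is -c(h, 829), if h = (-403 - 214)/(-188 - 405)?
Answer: -246107/491597 ≈ -0.50063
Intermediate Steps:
h = 617/593 (h = -617/(-593) = -617*(-1/593) = 617/593 ≈ 1.0405)
c(B, a) = (B + a)/(2*a) (c(B, a) = (B + a)/((2*a)) = (B + a)*(1/(2*a)) = (B + a)/(2*a))
-c(h, 829) = -(617/593 + 829)/(2*829) = -492214/(2*829*593) = -1*246107/491597 = -246107/491597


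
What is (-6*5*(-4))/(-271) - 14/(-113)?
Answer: -9766/30623 ≈ -0.31891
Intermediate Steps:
(-6*5*(-4))/(-271) - 14/(-113) = -30*(-4)*(-1/271) - 14*(-1/113) = 120*(-1/271) + 14/113 = -120/271 + 14/113 = -9766/30623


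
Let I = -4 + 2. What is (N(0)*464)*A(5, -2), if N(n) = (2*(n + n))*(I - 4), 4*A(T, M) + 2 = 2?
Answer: 0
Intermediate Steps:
A(T, M) = 0 (A(T, M) = -1/2 + (1/4)*2 = -1/2 + 1/2 = 0)
I = -2
N(n) = -24*n (N(n) = (2*(n + n))*(-2 - 4) = (2*(2*n))*(-6) = (4*n)*(-6) = -24*n)
(N(0)*464)*A(5, -2) = (-24*0*464)*0 = (0*464)*0 = 0*0 = 0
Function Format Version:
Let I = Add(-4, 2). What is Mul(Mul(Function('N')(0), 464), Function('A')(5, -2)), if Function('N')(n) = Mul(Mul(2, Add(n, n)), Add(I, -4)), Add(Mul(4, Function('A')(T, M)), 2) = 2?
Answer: 0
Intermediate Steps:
Function('A')(T, M) = 0 (Function('A')(T, M) = Add(Rational(-1, 2), Mul(Rational(1, 4), 2)) = Add(Rational(-1, 2), Rational(1, 2)) = 0)
I = -2
Function('N')(n) = Mul(-24, n) (Function('N')(n) = Mul(Mul(2, Add(n, n)), Add(-2, -4)) = Mul(Mul(2, Mul(2, n)), -6) = Mul(Mul(4, n), -6) = Mul(-24, n))
Mul(Mul(Function('N')(0), 464), Function('A')(5, -2)) = Mul(Mul(Mul(-24, 0), 464), 0) = Mul(Mul(0, 464), 0) = Mul(0, 0) = 0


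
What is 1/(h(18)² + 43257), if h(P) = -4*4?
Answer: 1/43513 ≈ 2.2982e-5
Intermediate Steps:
h(P) = -16
1/(h(18)² + 43257) = 1/((-16)² + 43257) = 1/(256 + 43257) = 1/43513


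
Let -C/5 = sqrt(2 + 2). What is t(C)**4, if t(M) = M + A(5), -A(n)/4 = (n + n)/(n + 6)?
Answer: 506250000/14641 ≈ 34578.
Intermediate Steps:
A(n) = -8*n/(6 + n) (A(n) = -4*(n + n)/(n + 6) = -4*2*n/(6 + n) = -8*n/(6 + n))
C = -10 (C = -5*sqrt(2 + 2) = -5*sqrt(4) = -5*2 = -10)
t(M) = -40/11 + M (t(M) = M - 8*5/(6 + 5) = M - 8*5/11 = M - 8*5*1/11 = M - 40/11 = -40/11 + M)
t(C)**4 = (-40/11 - 10)**4 = (-150/11)**4 = 506250000/14641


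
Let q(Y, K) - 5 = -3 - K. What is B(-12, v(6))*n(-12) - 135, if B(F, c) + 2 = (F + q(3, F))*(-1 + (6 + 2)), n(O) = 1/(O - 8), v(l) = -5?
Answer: -678/5 ≈ -135.60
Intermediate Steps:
n(O) = 1/(-8 + O)
q(Y, K) = 2 - K (q(Y, K) = 5 + (-3 - K) = 2 - K)
B(F, c) = 12 (B(F, c) = -2 + (F + (2 - F))*(-1 + (6 + 2)) = -2 + 2*(-1 + 8) = -2 + 2*7 = -2 + 14 = 12)
B(-12, v(6))*n(-12) - 135 = 12/(-8 - 12) - 135 = 12/(-20) - 135 = 12*(-1/20) - 135 = -⅗ - 135 = -678/5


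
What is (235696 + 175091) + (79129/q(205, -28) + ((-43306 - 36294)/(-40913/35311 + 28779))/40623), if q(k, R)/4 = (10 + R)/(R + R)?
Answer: 14623409856329491214/30960038147841 ≈ 4.7233e+5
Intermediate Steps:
q(k, R) = 2*(10 + R)/R (q(k, R) = 4*((10 + R)/(R + R)) = 4*((10 + R)/((2*R))) = 4*((10 + R)*(1/(2*R))) = 4*((10 + R)/(2*R)) = 2*(10 + R)/R)
(235696 + 175091) + (79129/q(205, -28) + ((-43306 - 36294)/(-40913/35311 + 28779))/40623) = (235696 + 175091) + (79129/(2 + 20/(-28)) + ((-43306 - 36294)/(-40913/35311 + 28779))/40623) = 410787 + (79129/(2 + 20*(-1/28)) - 79600/(-40913*1/35311 + 28779)*(1/40623)) = 410787 + (79129/(2 - 5/7) - 79600/(-40913/35311 + 28779)*(1/40623)) = 410787 + (79129/(9/7) - 79600/1016174356/35311*(1/40623)) = 410787 + (79129*(7/9) - 79600*35311/1016174356*(1/40623)) = 410787 + (553903/9 - 702688900/254043589*1/40623) = 410787 + (553903/9 - 702688900/10320012715947) = 410787 + 1905428665692330347/30960038147841 = 14623409856329491214/30960038147841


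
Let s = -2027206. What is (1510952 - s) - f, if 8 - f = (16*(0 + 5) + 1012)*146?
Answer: 3697582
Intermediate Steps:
f = -159424 (f = 8 - (16*(0 + 5) + 1012)*146 = 8 - (16*5 + 1012)*146 = 8 - (80 + 1012)*146 = 8 - 1092*146 = 8 - 1*159432 = 8 - 159432 = -159424)
(1510952 - s) - f = (1510952 - 1*(-2027206)) - 1*(-159424) = (1510952 + 2027206) + 159424 = 3538158 + 159424 = 3697582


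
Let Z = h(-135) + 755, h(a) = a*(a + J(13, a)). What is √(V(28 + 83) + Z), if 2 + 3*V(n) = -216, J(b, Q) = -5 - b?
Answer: 2*√48009/3 ≈ 146.07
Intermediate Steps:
h(a) = a*(-18 + a) (h(a) = a*(a + (-5 - 1*13)) = a*(a + (-5 - 13)) = a*(a - 18) = a*(-18 + a))
V(n) = -218/3 (V(n) = -⅔ + (⅓)*(-216) = -⅔ - 72 = -218/3)
Z = 21410 (Z = -135*(-18 - 135) + 755 = -135*(-153) + 755 = 20655 + 755 = 21410)
√(V(28 + 83) + Z) = √(-218/3 + 21410) = √(64012/3) = 2*√48009/3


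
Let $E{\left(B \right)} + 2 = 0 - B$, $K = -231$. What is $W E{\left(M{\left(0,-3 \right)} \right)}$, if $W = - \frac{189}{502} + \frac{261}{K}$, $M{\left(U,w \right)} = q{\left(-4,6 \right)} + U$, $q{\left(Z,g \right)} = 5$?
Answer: $\frac{58227}{5522} \approx 10.545$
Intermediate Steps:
$M{\left(U,w \right)} = 5 + U$
$E{\left(B \right)} = -2 - B$ ($E{\left(B \right)} = -2 + \left(0 - B\right) = -2 - B$)
$W = - \frac{58227}{38654}$ ($W = - \frac{189}{502} + \frac{261}{-231} = \left(-189\right) \frac{1}{502} + 261 \left(- \frac{1}{231}\right) = - \frac{189}{502} - \frac{87}{77} = - \frac{58227}{38654} \approx -1.5064$)
$W E{\left(M{\left(0,-3 \right)} \right)} = - \frac{58227 \left(-2 - \left(5 + 0\right)\right)}{38654} = - \frac{58227 \left(-2 - 5\right)}{38654} = \left(- \frac{58227}{38654}\right) \left(-7\right) = \frac{58227}{5522}$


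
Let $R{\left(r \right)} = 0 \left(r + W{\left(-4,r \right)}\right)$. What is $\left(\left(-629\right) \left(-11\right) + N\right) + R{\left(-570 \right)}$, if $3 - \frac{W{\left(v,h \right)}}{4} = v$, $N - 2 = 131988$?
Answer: $138909$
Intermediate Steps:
$N = 131990$ ($N = 2 + 131988 = 131990$)
$W{\left(v,h \right)} = 12 - 4 v$
$R{\left(r \right)} = 0$ ($R{\left(r \right)} = 0 \left(r + \left(12 - -16\right)\right) = 0 \left(r + \left(12 + 16\right)\right) = 0 \left(r + 28\right) = 0 \left(28 + r\right) = 0$)
$\left(\left(-629\right) \left(-11\right) + N\right) + R{\left(-570 \right)} = \left(\left(-629\right) \left(-11\right) + 131990\right) + 0 = \left(6919 + 131990\right) + 0 = 138909 + 0 = 138909$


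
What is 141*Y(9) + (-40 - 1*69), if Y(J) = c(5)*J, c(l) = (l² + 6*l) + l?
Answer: 76031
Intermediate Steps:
c(l) = l² + 7*l
Y(J) = 60*J (Y(J) = (5*(7 + 5))*J = (5*12)*J = 60*J)
141*Y(9) + (-40 - 1*69) = 141*(60*9) + (-40 - 1*69) = 141*540 + (-40 - 69) = 76140 - 109 = 76031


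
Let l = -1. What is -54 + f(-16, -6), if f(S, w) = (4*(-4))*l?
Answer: -38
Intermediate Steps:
f(S, w) = 16 (f(S, w) = (4*(-4))*(-1) = -16*(-1) = 16)
-54 + f(-16, -6) = -54 + 16 = -38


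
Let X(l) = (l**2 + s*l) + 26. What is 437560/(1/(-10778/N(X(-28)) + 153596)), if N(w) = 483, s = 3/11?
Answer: 32456489940400/483 ≈ 6.7198e+10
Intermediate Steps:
s = 3/11 (s = 3*(1/11) = 3/11 ≈ 0.27273)
X(l) = 26 + l**2 + 3*l/11 (X(l) = (l**2 + 3*l/11) + 26 = 26 + l**2 + 3*l/11)
437560/(1/(-10778/N(X(-28)) + 153596)) = 437560/(1/(-10778/483 + 153596)) = 437560/(1/(74176090/483)) = 437560/(483/74176090) = 437560*(74176090/483) = 32456489940400/483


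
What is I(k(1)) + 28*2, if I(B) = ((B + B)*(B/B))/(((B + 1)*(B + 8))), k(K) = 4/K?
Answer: 842/15 ≈ 56.133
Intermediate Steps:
I(B) = 2*B/((1 + B)*(8 + B)) (I(B) = ((2*B)*1)/(((1 + B)*(8 + B))) = (2*B)*(1/((1 + B)*(8 + B))) = 2*B/((1 + B)*(8 + B)))
I(k(1)) + 28*2 = 2*(4/1)/(8 + (4/1)**2 + 9*(4/1)) + 28*2 = 2*(4*1)/(8 + (4*1)**2 + 9*(4*1)) + 56 = 2*4/(8 + 4**2 + 9*4) + 56 = 2*4/(8 + 16 + 36) + 56 = 2*4/60 + 56 = 2*4*(1/60) + 56 = 2/15 + 56 = 842/15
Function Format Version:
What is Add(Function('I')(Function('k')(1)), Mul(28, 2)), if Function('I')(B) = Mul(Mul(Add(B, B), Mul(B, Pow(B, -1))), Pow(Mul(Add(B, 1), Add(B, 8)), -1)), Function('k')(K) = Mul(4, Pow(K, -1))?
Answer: Rational(842, 15) ≈ 56.133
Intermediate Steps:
Function('I')(B) = Mul(2, B, Pow(Add(1, B), -1), Pow(Add(8, B), -1)) (Function('I')(B) = Mul(Mul(Mul(2, B), 1), Pow(Mul(Add(1, B), Add(8, B)), -1)) = Mul(Mul(2, B), Mul(Pow(Add(1, B), -1), Pow(Add(8, B), -1))) = Mul(2, B, Pow(Add(1, B), -1), Pow(Add(8, B), -1)))
Add(Function('I')(Function('k')(1)), Mul(28, 2)) = Add(Mul(2, Mul(4, Pow(1, -1)), Pow(Add(8, Pow(Mul(4, Pow(1, -1)), 2), Mul(9, Mul(4, Pow(1, -1)))), -1)), Mul(28, 2)) = Add(Mul(2, Mul(4, 1), Pow(Add(8, Pow(Mul(4, 1), 2), Mul(9, Mul(4, 1))), -1)), 56) = Add(Mul(2, 4, Pow(Add(8, Pow(4, 2), Mul(9, 4)), -1)), 56) = Add(Mul(2, 4, Pow(Add(8, 16, 36), -1)), 56) = Add(Mul(2, 4, Pow(60, -1)), 56) = Add(Mul(2, 4, Rational(1, 60)), 56) = Add(Rational(2, 15), 56) = Rational(842, 15)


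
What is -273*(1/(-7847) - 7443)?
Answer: 2277803658/1121 ≈ 2.0319e+6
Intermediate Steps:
-273*(1/(-7847) - 7443) = -273*(-1/7847 - 7443) = -273*(-58405222/7847) = 2277803658/1121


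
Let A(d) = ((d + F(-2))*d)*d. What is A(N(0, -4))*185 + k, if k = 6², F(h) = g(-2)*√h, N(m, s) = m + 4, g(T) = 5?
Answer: 11876 + 14800*I*√2 ≈ 11876.0 + 20930.0*I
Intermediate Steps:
N(m, s) = 4 + m
F(h) = 5*√h
A(d) = d²*(d + 5*I*√2) (A(d) = ((d + 5*√(-2))*d)*d = ((d + 5*(I*√2))*d)*d = ((d + 5*I*√2)*d)*d = (d*(d + 5*I*√2))*d = d²*(d + 5*I*√2))
k = 36
A(N(0, -4))*185 + k = ((4 + 0)²*((4 + 0) + 5*I*√2))*185 + 36 = (4²*(4 + 5*I*√2))*185 + 36 = (16*(4 + 5*I*√2))*185 + 36 = (64 + 80*I*√2)*185 + 36 = (11840 + 14800*I*√2) + 36 = 11876 + 14800*I*√2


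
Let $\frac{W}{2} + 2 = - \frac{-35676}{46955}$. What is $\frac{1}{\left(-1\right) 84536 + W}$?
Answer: $- \frac{46955}{3969504348} \approx -1.1829 \cdot 10^{-5}$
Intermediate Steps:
$W = - \frac{116468}{46955}$ ($W = -4 + 2 \left(- \frac{-35676}{46955}\right) = -4 + 2 \left(\left(-1\right) \left(- \frac{35676}{46955}\right)\right) = -4 + 2 \cdot \frac{35676}{46955} = -4 + \frac{71352}{46955} = - \frac{116468}{46955} \approx -2.4804$)
$\frac{1}{\left(-1\right) 84536 + W} = \frac{1}{\left(-1\right) 84536 - \frac{116468}{46955}} = \frac{1}{-84536 - \frac{116468}{46955}} = \frac{1}{- \frac{3969504348}{46955}} = - \frac{46955}{3969504348}$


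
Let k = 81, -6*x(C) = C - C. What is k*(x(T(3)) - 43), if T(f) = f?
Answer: -3483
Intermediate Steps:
x(C) = 0 (x(C) = -(C - C)/6 = -1/6*0 = 0)
k*(x(T(3)) - 43) = 81*(0 - 43) = 81*(-43) = -3483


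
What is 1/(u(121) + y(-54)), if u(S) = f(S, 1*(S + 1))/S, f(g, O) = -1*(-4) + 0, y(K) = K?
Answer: -121/6530 ≈ -0.018530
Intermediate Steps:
f(g, O) = 4 (f(g, O) = 4 + 0 = 4)
u(S) = 4/S
1/(u(121) + y(-54)) = 1/(4/121 - 54) = 1/(-6530/121) = -121/6530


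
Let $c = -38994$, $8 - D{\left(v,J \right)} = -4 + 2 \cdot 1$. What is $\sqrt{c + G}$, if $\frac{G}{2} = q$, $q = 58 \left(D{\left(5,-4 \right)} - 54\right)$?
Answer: $i \sqrt{44098} \approx 210.0 i$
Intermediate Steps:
$D{\left(v,J \right)} = 10$ ($D{\left(v,J \right)} = 8 - \left(-4 + 2 \cdot 1\right) = 8 - \left(-4 + 2\right) = 8 - -2 = 8 + 2 = 10$)
$q = -2552$ ($q = 58 \left(10 - 54\right) = 58 \left(-44\right) = -2552$)
$G = -5104$ ($G = 2 \left(-2552\right) = -5104$)
$\sqrt{c + G} = \sqrt{-38994 - 5104} = \sqrt{-44098} = i \sqrt{44098}$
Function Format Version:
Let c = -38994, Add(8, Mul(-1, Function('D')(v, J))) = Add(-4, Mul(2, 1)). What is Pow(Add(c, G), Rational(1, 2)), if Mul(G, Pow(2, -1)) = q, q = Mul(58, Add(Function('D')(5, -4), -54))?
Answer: Mul(I, Pow(44098, Rational(1, 2))) ≈ Mul(210.00, I)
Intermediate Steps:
Function('D')(v, J) = 10 (Function('D')(v, J) = Add(8, Mul(-1, Add(-4, Mul(2, 1)))) = Add(8, Mul(-1, Add(-4, 2))) = Add(8, Mul(-1, -2)) = Add(8, 2) = 10)
q = -2552 (q = Mul(58, Add(10, -54)) = Mul(58, -44) = -2552)
G = -5104 (G = Mul(2, -2552) = -5104)
Pow(Add(c, G), Rational(1, 2)) = Pow(Add(-38994, -5104), Rational(1, 2)) = Pow(-44098, Rational(1, 2)) = Mul(I, Pow(44098, Rational(1, 2)))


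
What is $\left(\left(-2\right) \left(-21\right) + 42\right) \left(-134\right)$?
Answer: $-11256$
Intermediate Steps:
$\left(\left(-2\right) \left(-21\right) + 42\right) \left(-134\right) = \left(42 + 42\right) \left(-134\right) = 84 \left(-134\right) = -11256$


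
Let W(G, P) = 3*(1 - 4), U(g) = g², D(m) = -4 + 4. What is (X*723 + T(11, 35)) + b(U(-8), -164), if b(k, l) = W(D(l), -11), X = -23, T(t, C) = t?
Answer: -16627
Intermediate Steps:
D(m) = 0
W(G, P) = -9 (W(G, P) = 3*(-3) = -9)
b(k, l) = -9
(X*723 + T(11, 35)) + b(U(-8), -164) = (-23*723 + 11) - 9 = (-16629 + 11) - 9 = -16618 - 9 = -16627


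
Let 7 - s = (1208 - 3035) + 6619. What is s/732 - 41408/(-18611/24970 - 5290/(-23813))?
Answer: 6007183025440135/75906556092 ≈ 79139.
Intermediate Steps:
s = -4785 (s = 7 - ((1208 - 3035) + 6619) = 7 - (-1827 + 6619) = 7 - 1*4792 = 7 - 4792 = -4785)
s/732 - 41408/(-18611/24970 - 5290/(-23813)) = -4785/732 - 41408/(-18611/24970 - 5290/(-23813)) = -4785*1/732 - 41408/(-18611*1/24970 - 5290*(-1/23813)) = -1595/244 - 41408/(-18611/24970 + 5290/23813) = -1595/244 - 41408/(-311092443/594610610) = -1595/244 - 41408*(-594610610/311092443) = -1595/244 + 24621636138880/311092443 = 6007183025440135/75906556092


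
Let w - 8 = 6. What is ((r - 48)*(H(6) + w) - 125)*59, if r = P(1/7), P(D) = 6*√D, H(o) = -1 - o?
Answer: -27199 + 354*√7 ≈ -26262.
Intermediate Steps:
w = 14 (w = 8 + 6 = 14)
r = 6*√7/7 (r = 6*√(1/7) = 6*√(⅐) = 6*(√7/7) = 6*√7/7 ≈ 2.2678)
((r - 48)*(H(6) + w) - 125)*59 = ((6*√7/7 - 48)*((-1 - 1*6) + 14) - 125)*59 = ((-48 + 6*√7/7)*((-1 - 6) + 14) - 125)*59 = ((-48 + 6*√7/7)*(-7 + 14) - 125)*59 = ((-48 + 6*√7/7)*7 - 125)*59 = ((-336 + 6*√7) - 125)*59 = (-461 + 6*√7)*59 = -27199 + 354*√7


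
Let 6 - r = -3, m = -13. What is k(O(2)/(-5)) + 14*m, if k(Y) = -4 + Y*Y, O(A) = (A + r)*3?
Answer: -3561/25 ≈ -142.44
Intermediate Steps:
r = 9 (r = 6 - 1*(-3) = 6 + 3 = 9)
O(A) = 27 + 3*A (O(A) = (A + 9)*3 = (9 + A)*3 = 27 + 3*A)
k(Y) = -4 + Y**2
k(O(2)/(-5)) + 14*m = (-4 + ((27 + 3*2)/(-5))**2) + 14*(-13) = (-4 + ((27 + 6)*(-1/5))**2) - 182 = (-4 + (33*(-1/5))**2) - 182 = (-4 + (-33/5)**2) - 182 = (-4 + 1089/25) - 182 = 989/25 - 182 = -3561/25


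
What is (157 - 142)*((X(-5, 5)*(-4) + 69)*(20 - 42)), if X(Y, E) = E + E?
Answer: -9570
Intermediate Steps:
X(Y, E) = 2*E
(157 - 142)*((X(-5, 5)*(-4) + 69)*(20 - 42)) = (157 - 142)*(((2*5)*(-4) + 69)*(20 - 42)) = 15*((10*(-4) + 69)*(-22)) = 15*((-40 + 69)*(-22)) = 15*(29*(-22)) = 15*(-638) = -9570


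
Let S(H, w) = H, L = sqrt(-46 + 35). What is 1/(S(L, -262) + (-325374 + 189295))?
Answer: -136079/18517494252 - I*sqrt(11)/18517494252 ≈ -7.3487e-6 - 1.7911e-10*I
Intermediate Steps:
L = I*sqrt(11) (L = sqrt(-11) = I*sqrt(11) ≈ 3.3166*I)
1/(S(L, -262) + (-325374 + 189295)) = 1/(I*sqrt(11) + (-325374 + 189295)) = 1/(I*sqrt(11) - 136079) = 1/(-136079 + I*sqrt(11))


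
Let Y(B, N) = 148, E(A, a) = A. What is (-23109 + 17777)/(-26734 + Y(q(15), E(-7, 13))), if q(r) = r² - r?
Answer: 2666/13293 ≈ 0.20056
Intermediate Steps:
(-23109 + 17777)/(-26734 + Y(q(15), E(-7, 13))) = (-23109 + 17777)/(-26734 + 148) = -5332/(-26586) = -5332*(-1/26586) = 2666/13293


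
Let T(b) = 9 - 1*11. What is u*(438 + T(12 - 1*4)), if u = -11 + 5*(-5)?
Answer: -15696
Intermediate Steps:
u = -36 (u = -11 - 25 = -36)
T(b) = -2 (T(b) = 9 - 11 = -2)
u*(438 + T(12 - 1*4)) = -36*(438 - 2) = -36*436 = -15696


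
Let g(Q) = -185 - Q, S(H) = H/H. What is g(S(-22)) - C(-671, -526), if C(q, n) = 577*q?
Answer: 386981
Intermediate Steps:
S(H) = 1
g(S(-22)) - C(-671, -526) = (-185 - 1*1) - 577*(-671) = (-185 - 1) - 1*(-387167) = -186 + 387167 = 386981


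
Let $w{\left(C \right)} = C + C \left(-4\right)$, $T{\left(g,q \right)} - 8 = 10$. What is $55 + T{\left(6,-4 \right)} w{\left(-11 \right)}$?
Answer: $649$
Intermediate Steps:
$T{\left(g,q \right)} = 18$ ($T{\left(g,q \right)} = 8 + 10 = 18$)
$w{\left(C \right)} = - 3 C$ ($w{\left(C \right)} = C - 4 C = - 3 C$)
$55 + T{\left(6,-4 \right)} w{\left(-11 \right)} = 55 + 18 \left(\left(-3\right) \left(-11\right)\right) = 55 + 18 \cdot 33 = 55 + 594 = 649$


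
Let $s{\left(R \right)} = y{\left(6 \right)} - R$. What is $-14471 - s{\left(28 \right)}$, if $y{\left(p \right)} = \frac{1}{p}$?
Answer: $- \frac{86659}{6} \approx -14443.0$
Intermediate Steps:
$s{\left(R \right)} = \frac{1}{6} - R$
$-14471 - s{\left(28 \right)} = -14471 - \left(\frac{1}{6} - 28\right) = -14471 - - \frac{167}{6} = -14471 + \frac{167}{6} = - \frac{86659}{6}$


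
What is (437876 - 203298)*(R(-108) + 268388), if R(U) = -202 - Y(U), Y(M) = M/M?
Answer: 62910300930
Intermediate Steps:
Y(M) = 1
R(U) = -203 (R(U) = -202 - 1*1 = -202 - 1 = -203)
(437876 - 203298)*(R(-108) + 268388) = (437876 - 203298)*(-203 + 268388) = 234578*268185 = 62910300930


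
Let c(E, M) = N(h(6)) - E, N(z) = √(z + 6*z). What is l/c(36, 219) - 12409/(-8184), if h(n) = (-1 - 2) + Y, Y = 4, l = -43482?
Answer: 12826835969/10549176 + 43482*√7/1289 ≈ 1305.2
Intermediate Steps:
h(n) = 1 (h(n) = (-1 - 2) + 4 = -3 + 4 = 1)
N(z) = √7*√z (N(z) = √(7*z) = √7*√z)
c(E, M) = √7 - E (c(E, M) = √7*√1 - E = √7*1 - E = √7 - E)
l/c(36, 219) - 12409/(-8184) = -43482/(√7 - 1*36) - 12409/(-8184) = -43482/(√7 - 36) - 12409*(-1/8184) = -43482/(-36 + √7) + 12409/8184 = 12409/8184 - 43482/(-36 + √7)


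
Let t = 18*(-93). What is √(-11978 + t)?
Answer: 2*I*√3413 ≈ 116.84*I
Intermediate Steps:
t = -1674
√(-11978 + t) = √(-11978 - 1674) = √(-13652) = 2*I*√3413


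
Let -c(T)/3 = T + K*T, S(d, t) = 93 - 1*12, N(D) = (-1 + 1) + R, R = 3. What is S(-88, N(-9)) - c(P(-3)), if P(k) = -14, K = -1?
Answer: 81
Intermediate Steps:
N(D) = 3 (N(D) = (-1 + 1) + 3 = 0 + 3 = 3)
S(d, t) = 81 (S(d, t) = 93 - 12 = 81)
c(T) = 0 (c(T) = -3*(T - T) = -3*0 = 0)
S(-88, N(-9)) - c(P(-3)) = 81 - 1*0 = 81 + 0 = 81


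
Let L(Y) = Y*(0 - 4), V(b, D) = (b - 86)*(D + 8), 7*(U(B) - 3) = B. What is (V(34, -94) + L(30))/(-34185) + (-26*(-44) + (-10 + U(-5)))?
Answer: 271877026/239295 ≈ 1136.2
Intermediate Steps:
U(B) = 3 + B/7
V(b, D) = (-86 + b)*(8 + D)
L(Y) = -4*Y (L(Y) = Y*(-4) = -4*Y)
(V(34, -94) + L(30))/(-34185) + (-26*(-44) + (-10 + U(-5))) = ((-688 - 86*(-94) + 8*34 - 94*34) - 4*30)/(-34185) + (-26*(-44) + (-10 + (3 + (⅐)*(-5)))) = ((-688 + 8084 + 272 - 3196) - 120)*(-1/34185) + (1144 + (-10 + (3 - 5/7))) = (4472 - 120)*(-1/34185) + (1144 + (-10 + 16/7)) = 4352*(-1/34185) + (1144 - 54/7) = -4352/34185 + 7954/7 = 271877026/239295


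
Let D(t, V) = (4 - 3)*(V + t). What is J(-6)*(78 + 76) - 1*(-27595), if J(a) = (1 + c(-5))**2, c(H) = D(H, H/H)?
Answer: 28981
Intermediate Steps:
D(t, V) = V + t (D(t, V) = 1*(V + t) = V + t)
c(H) = 1 + H (c(H) = H/H + H = 1 + H)
J(a) = 9 (J(a) = (1 + (1 - 5))**2 = (1 - 4)**2 = (-3)**2 = 9)
J(-6)*(78 + 76) - 1*(-27595) = 9*(78 + 76) - 1*(-27595) = 9*154 + 27595 = 1386 + 27595 = 28981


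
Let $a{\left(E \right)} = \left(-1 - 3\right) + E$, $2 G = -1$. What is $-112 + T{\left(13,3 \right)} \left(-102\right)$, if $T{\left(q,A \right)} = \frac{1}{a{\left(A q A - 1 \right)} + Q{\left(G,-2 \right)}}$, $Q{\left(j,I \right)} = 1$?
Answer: $- \frac{12758}{113} \approx -112.9$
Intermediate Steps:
$G = - \frac{1}{2}$ ($G = \frac{1}{2} \left(-1\right) = - \frac{1}{2} \approx -0.5$)
$a{\left(E \right)} = -4 + E$
$T{\left(q,A \right)} = \frac{1}{-4 + q A^{2}}$ ($T{\left(q,A \right)} = \frac{1}{\left(-4 + \left(A q A - 1\right)\right) + 1} = \frac{1}{\left(-4 + \left(q A^{2} - 1\right)\right) + 1} = \frac{1}{\left(-4 + \left(-1 + q A^{2}\right)\right) + 1} = \frac{1}{\left(-5 + q A^{2}\right) + 1} = \frac{1}{-4 + q A^{2}}$)
$-112 + T{\left(13,3 \right)} \left(-102\right) = -112 + \frac{1}{-4 + 13 \cdot 3^{2}} \left(-102\right) = -112 + \frac{1}{-4 + 13 \cdot 9} \left(-102\right) = -112 + \frac{1}{-4 + 117} \left(-102\right) = -112 + \frac{1}{113} \left(-102\right) = -112 - \frac{102}{113} = - \frac{12758}{113}$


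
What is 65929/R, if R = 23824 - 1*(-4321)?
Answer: 65929/28145 ≈ 2.3425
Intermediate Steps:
R = 28145 (R = 23824 + 4321 = 28145)
65929/R = 65929/28145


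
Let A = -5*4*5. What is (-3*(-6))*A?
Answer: -1800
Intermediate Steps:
A = -100 (A = -20*5 = -100)
(-3*(-6))*A = -3*(-6)*(-100) = 18*(-100) = -1800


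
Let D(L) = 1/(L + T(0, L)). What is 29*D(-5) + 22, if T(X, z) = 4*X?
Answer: 81/5 ≈ 16.200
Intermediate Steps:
D(L) = 1/L (D(L) = 1/(L + 4*0) = 1/(L + 0) = 1/L)
29*D(-5) + 22 = 29/(-5) + 22 = 29*(-1/5) + 22 = -29/5 + 22 = 81/5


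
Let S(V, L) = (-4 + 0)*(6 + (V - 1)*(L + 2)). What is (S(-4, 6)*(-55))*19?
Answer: -142120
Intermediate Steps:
S(V, L) = -24 - 4*(-1 + V)*(2 + L) (S(V, L) = -4*(6 + (-1 + V)*(2 + L)) = -24 - 4*(-1 + V)*(2 + L))
(S(-4, 6)*(-55))*19 = ((-16 - 8*(-4) + 4*6 - 4*6*(-4))*(-55))*19 = ((-16 + 32 + 24 + 96)*(-55))*19 = (136*(-55))*19 = -7480*19 = -142120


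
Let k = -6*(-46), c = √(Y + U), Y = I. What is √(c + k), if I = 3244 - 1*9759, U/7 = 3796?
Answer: √(276 + √20057) ≈ 20.436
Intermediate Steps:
U = 26572 (U = 7*3796 = 26572)
I = -6515 (I = 3244 - 9759 = -6515)
Y = -6515
c = √20057 (c = √(-6515 + 26572) = √20057 ≈ 141.62)
k = 276
√(c + k) = √(√20057 + 276) = √(276 + √20057)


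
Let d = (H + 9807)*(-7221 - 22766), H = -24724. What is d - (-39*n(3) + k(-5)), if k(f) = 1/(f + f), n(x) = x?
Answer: 4473161961/10 ≈ 4.4732e+8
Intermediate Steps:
d = 447316079 (d = (-24724 + 9807)*(-7221 - 22766) = -14917*(-29987) = 447316079)
k(f) = 1/(2*f)
d - (-39*n(3) + k(-5)) = 447316079 - (-39*3 + (½)/(-5)) = 447316079 - (-117 + (½)*(-⅕)) = 447316079 - (-117 - ⅒) = 447316079 - 1*(-1171/10) = 447316079 + 1171/10 = 4473161961/10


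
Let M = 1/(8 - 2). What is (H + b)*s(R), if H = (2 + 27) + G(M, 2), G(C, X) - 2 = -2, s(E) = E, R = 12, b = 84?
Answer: 1356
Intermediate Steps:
M = ⅙ (M = 1/6 = ⅙ ≈ 0.16667)
G(C, X) = 0 (G(C, X) = 2 - 2 = 0)
H = 29 (H = (2 + 27) + 0 = 29 + 0 = 29)
(H + b)*s(R) = (29 + 84)*12 = 113*12 = 1356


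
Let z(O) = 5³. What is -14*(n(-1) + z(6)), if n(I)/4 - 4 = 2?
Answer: -2086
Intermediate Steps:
n(I) = 24 (n(I) = 16 + 4*2 = 16 + 8 = 24)
z(O) = 125
-14*(n(-1) + z(6)) = -14*(24 + 125) = -14*149 = -2086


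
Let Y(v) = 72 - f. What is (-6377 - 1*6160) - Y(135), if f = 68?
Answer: -12541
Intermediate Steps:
Y(v) = 4 (Y(v) = 72 - 1*68 = 72 - 68 = 4)
(-6377 - 1*6160) - Y(135) = (-6377 - 1*6160) - 1*4 = (-6377 - 6160) - 4 = -12537 - 4 = -12541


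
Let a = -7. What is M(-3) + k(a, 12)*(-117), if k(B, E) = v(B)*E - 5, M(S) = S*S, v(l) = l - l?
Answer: 594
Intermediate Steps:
v(l) = 0
M(S) = S²
k(B, E) = -5 (k(B, E) = 0*E - 5 = 0 - 5 = -5)
M(-3) + k(a, 12)*(-117) = (-3)² - 5*(-117) = 9 + 585 = 594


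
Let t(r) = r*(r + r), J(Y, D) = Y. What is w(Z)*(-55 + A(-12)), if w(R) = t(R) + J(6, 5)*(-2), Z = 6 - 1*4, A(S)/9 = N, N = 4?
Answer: 76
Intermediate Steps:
A(S) = 36 (A(S) = 9*4 = 36)
Z = 2 (Z = 6 - 4 = 2)
t(r) = 2*r**2 (t(r) = r*(2*r) = 2*r**2)
w(R) = -12 + 2*R**2 (w(R) = 2*R**2 + 6*(-2) = 2*R**2 - 12 = -12 + 2*R**2)
w(Z)*(-55 + A(-12)) = (-12 + 2*2**2)*(-55 + 36) = (-12 + 2*4)*(-19) = (-12 + 8)*(-19) = -4*(-19) = 76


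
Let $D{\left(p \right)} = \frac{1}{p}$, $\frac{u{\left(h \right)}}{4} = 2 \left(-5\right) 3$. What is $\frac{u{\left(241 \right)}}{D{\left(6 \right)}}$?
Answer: $-720$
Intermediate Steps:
$u{\left(h \right)} = -120$ ($u{\left(h \right)} = 4 \cdot 2 \left(-5\right) 3 = 4 \left(\left(-10\right) 3\right) = 4 \left(-30\right) = -120$)
$\frac{u{\left(241 \right)}}{D{\left(6 \right)}} = - \frac{120}{\frac{1}{6}} = - 120 \frac{1}{\frac{1}{6}} = \left(-120\right) 6 = -720$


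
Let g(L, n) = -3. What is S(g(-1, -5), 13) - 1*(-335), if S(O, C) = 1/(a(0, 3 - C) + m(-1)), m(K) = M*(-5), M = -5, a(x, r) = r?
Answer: 5026/15 ≈ 335.07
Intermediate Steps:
m(K) = 25 (m(K) = -5*(-5) = 25)
S(O, C) = 1/(28 - C) (S(O, C) = 1/((3 - C) + 25) = 1/(28 - C))
S(g(-1, -5), 13) - 1*(-335) = -1/(-28 + 13) - 1*(-335) = -1/(-15) + 335 = -1*(-1/15) + 335 = 1/15 + 335 = 5026/15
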